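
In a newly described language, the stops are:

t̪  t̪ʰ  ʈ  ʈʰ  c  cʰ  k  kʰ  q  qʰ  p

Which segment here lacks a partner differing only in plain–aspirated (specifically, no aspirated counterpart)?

Dental: /t̪/ ~ /t̪ʰ/
Retroflex: /ʈ/ ~ /ʈʰ/
Palatal: /c/ ~ /cʰ/
Velar: /k/ ~ /kʰ/
Uvular: /q/ ~ /qʰ/
Bilabial: only /p/ (plain); no aspirated partner.
So /p/ is the unpaired segment.

/p/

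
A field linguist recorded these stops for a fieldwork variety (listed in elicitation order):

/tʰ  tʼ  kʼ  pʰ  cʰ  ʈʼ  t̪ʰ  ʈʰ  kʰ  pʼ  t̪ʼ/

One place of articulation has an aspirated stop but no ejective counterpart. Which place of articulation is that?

palatal

place of articulation  aspirated  ejective
bilabial          pʰ        pʼ      
dental            t̪ʰ       t̪ʼ     
alveolar          tʰ        tʼ      
retroflex         ʈʰ        ʈʼ      
palatal           cʰ        —       
velar             kʰ        kʼ      
Every place of articulation has an ejective member except palatal, where /cʼ/ would be expected.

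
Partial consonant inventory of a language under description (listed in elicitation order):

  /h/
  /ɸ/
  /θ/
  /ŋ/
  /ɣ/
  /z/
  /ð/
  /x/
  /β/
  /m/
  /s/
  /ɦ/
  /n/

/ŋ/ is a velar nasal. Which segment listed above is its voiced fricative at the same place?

/ɣ/

The voiced fricative at the same place is a voiced velar fricative — in this inventory, /ɣ/.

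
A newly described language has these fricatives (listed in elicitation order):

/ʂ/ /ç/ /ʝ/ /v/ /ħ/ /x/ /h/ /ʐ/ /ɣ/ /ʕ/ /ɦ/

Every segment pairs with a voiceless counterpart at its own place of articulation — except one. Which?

/v/

Retroflex: /ʂ/ ~ /ʐ/
Palatal: /ç/ ~ /ʝ/
Velar: /x/ ~ /ɣ/
Pharyngeal: /ħ/ ~ /ʕ/
Glottal: /h/ ~ /ɦ/
Labiodental: only /v/ (voiced); no voiceless partner.
So /v/ is the unpaired segment.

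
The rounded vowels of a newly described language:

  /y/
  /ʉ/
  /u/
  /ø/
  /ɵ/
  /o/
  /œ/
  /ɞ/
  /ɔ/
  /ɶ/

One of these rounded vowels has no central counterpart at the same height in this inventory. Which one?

High: /y/ ~ /ʉ/ ~ /u/
High-mid: /ø/ ~ /ɵ/ ~ /o/
Low-mid: /œ/ ~ /ɞ/ ~ /ɔ/
Low: only /ɶ/ (front); no central partner.
So /ɶ/ is the unpaired segment.

/ɶ/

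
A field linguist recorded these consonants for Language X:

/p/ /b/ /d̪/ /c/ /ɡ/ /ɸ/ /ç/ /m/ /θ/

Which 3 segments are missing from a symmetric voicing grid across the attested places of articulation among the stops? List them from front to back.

bilabial: voiceless /p/, voiced /b/.
dental: voiceless —, voiced /d̪/.
palatal: voiceless /c/, voiced —.
velar: voiceless —, voiced /ɡ/.
Gaps, from front to back: dental lacks voiceless (/t̪/); palatal lacks voiced (/ɟ/); velar lacks voiceless (/k/).

/t̪/, /ɟ/, /k/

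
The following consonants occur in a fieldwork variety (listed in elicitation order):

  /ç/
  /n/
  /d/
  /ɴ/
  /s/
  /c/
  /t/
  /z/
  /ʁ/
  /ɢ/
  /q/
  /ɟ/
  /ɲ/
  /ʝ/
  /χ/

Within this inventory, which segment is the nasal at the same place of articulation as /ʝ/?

/ɲ/

/ʝ/ is a voiced palatal fricative.
The nasal at the same place is a palatal nasal — in this inventory, /ɲ/.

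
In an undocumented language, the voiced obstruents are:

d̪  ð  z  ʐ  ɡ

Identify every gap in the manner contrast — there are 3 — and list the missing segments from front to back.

/d/, /ɖ/, /ɣ/

place of articulation  stop      fricative
dental            d̪        ð       
alveolar          —         z       
retroflex         —         ʐ       
velar             ɡ         —       
Gaps, from front to back: alveolar lacks stop (/d/); retroflex lacks stop (/ɖ/); velar lacks fricative (/ɣ/).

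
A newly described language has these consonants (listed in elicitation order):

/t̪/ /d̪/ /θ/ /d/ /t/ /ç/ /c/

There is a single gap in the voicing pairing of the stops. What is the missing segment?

dental: voiceless /t̪/, voiced /d̪/.
alveolar: voiceless /t/, voiced /d/.
palatal: voiceless /c/, voiced —.
The palatal row has no voiced member, so the gap is the voiced palatal stop /ɟ/.

/ɟ/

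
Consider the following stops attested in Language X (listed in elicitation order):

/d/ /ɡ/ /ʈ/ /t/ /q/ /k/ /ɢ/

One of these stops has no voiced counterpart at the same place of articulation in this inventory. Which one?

/ʈ/

Alveolar: /t/ ~ /d/
Velar: /k/ ~ /ɡ/
Uvular: /q/ ~ /ɢ/
Retroflex: only /ʈ/ (voiceless); no voiced partner.
So /ʈ/ is the unpaired segment.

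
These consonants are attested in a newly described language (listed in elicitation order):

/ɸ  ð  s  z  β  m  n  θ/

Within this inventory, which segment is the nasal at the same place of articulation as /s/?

/n/

/s/ is a voiceless alveolar fricative.
The nasal at the same place is an alveolar nasal — in this inventory, /n/.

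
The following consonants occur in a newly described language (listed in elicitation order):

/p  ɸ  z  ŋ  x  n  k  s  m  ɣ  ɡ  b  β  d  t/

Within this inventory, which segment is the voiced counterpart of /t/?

/t/ is a voiceless alveolar stop.
The voiced counterpart is a voiced alveolar stop — in this inventory, /d/.

/d/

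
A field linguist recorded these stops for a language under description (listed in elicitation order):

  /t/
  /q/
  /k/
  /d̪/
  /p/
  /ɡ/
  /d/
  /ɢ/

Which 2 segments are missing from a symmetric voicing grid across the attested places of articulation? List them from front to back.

/b/, /t̪/

Voiceless: /p/ (bilabial), /t/ (alveolar), /k/ (velar), /q/ (uvular).
Voiced: /d̪/ (dental), /d/ (alveolar), /ɡ/ (velar), /ɢ/ (uvular).
Gaps, from front to back: bilabial lacks voiced (/b/); dental lacks voiceless (/t̪/).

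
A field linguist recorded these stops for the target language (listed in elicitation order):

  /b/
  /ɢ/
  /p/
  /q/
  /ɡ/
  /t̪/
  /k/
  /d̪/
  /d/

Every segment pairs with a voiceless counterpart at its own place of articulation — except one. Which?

/d/

Bilabial: /p/ ~ /b/
Dental: /t̪/ ~ /d̪/
Velar: /k/ ~ /ɡ/
Uvular: /q/ ~ /ɢ/
Alveolar: only /d/ (voiced); no voiceless partner.
So /d/ is the unpaired segment.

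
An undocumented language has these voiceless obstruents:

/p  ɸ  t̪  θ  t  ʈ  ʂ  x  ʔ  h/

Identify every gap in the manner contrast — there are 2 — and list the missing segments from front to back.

place of articulation  stop      fricative
bilabial          p         ɸ       
dental            t̪        θ       
alveolar          t         —       
retroflex         ʈ         ʂ       
velar             —         x       
glottal           ʔ         h       
Gaps, from front to back: alveolar lacks fricative (/s/); velar lacks stop (/k/).

/s/, /k/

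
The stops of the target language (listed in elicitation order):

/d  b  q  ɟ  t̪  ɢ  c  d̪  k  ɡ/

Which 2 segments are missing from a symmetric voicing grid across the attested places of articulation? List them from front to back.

/p/, /t/

bilabial: voiceless —, voiced /b/.
dental: voiceless /t̪/, voiced /d̪/.
alveolar: voiceless —, voiced /d/.
palatal: voiceless /c/, voiced /ɟ/.
velar: voiceless /k/, voiced /ɡ/.
uvular: voiceless /q/, voiced /ɢ/.
Gaps, from front to back: bilabial lacks voiceless (/p/); alveolar lacks voiceless (/t/).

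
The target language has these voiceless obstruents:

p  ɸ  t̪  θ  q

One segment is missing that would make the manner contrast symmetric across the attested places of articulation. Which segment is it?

/χ/

Stop: /p/ (bilabial), /t̪/ (dental), /q/ (uvular).
Fricative: /ɸ/ (bilabial), /θ/ (dental).
The uvular row has no fricative member, so the gap is the uvular fricative /χ/.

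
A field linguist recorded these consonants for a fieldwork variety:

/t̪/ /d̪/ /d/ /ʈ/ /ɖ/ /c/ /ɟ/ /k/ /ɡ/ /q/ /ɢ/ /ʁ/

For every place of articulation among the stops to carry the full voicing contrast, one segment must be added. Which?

/t/

dental: voiceless /t̪/, voiced /d̪/.
alveolar: voiceless —, voiced /d/.
retroflex: voiceless /ʈ/, voiced /ɖ/.
palatal: voiceless /c/, voiced /ɟ/.
velar: voiceless /k/, voiced /ɡ/.
uvular: voiceless /q/, voiced /ɢ/.
The alveolar row has no voiceless member, so the gap is the voiceless alveolar stop /t/.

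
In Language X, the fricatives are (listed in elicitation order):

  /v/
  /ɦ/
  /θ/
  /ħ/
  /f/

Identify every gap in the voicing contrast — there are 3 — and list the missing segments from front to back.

/ð/, /ʕ/, /h/

Voiceless: /f/ (labiodental), /θ/ (dental), /ħ/ (pharyngeal).
Voiced: /v/ (labiodental), /ɦ/ (glottal).
Gaps, from front to back: dental lacks voiced (/ð/); pharyngeal lacks voiced (/ʕ/); glottal lacks voiceless (/h/).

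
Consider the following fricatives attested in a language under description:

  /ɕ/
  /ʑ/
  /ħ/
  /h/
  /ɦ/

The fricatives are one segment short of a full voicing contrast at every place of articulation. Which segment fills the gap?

/ʕ/

place of articulation  voiceless  voiced  
alveolo-palatal   ɕ         ʑ       
pharyngeal        ħ         —       
glottal           h         ɦ       
The pharyngeal row has no voiced member, so the gap is the voiced pharyngeal fricative /ʕ/.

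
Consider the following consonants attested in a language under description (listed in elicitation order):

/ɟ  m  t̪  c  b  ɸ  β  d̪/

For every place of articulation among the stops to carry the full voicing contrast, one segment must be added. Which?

place of articulation  voiceless  voiced  
bilabial          —         b       
dental            t̪        d̪      
palatal           c         ɟ       
The bilabial row has no voiceless member, so the gap is the voiceless bilabial stop /p/.

/p/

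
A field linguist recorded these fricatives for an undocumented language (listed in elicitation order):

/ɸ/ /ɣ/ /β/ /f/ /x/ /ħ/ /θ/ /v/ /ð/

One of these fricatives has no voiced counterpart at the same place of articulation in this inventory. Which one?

/ħ/

Bilabial: /ɸ/ ~ /β/
Labiodental: /f/ ~ /v/
Dental: /θ/ ~ /ð/
Velar: /x/ ~ /ɣ/
Pharyngeal: only /ħ/ (voiceless); no voiced partner.
So /ħ/ is the unpaired segment.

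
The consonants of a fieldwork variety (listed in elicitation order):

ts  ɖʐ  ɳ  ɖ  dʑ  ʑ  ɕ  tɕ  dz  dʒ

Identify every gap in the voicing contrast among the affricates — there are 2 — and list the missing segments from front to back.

Voiceless: /ts/ (alveolar), /tɕ/ (alveolo-palatal).
Voiced: /dz/ (alveolar), /dʒ/ (postalveolar), /ɖʐ/ (retroflex), /dʑ/ (alveolo-palatal).
Gaps, from front to back: postalveolar lacks voiceless (/tʃ/); retroflex lacks voiceless (/ʈʂ/).

/tʃ/, /ʈʂ/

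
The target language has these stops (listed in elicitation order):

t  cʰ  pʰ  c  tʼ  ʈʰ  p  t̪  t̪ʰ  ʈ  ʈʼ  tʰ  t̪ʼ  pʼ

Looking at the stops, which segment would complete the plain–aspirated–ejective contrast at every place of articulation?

bilabial: plain /p/, aspirated /pʰ/, ejective /pʼ/.
dental: plain /t̪/, aspirated /t̪ʰ/, ejective /t̪ʼ/.
alveolar: plain /t/, aspirated /tʰ/, ejective /tʼ/.
retroflex: plain /ʈ/, aspirated /ʈʰ/, ejective /ʈʼ/.
palatal: plain /c/, aspirated /cʰ/, ejective —.
The palatal row has no ejective member, so the gap is the ejective palatal stop /cʼ/.

/cʼ/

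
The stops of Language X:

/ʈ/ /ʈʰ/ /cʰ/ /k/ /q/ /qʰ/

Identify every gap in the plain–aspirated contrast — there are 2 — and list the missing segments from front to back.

/c/, /kʰ/

retroflex: plain /ʈ/, aspirated /ʈʰ/.
palatal: plain —, aspirated /cʰ/.
velar: plain /k/, aspirated —.
uvular: plain /q/, aspirated /qʰ/.
Gaps, from front to back: palatal lacks plain (/c/); velar lacks aspirated (/kʰ/).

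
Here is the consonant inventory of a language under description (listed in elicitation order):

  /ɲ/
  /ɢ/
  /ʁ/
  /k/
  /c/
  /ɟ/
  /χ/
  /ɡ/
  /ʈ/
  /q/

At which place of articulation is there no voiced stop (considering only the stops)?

place of articulation  voiceless  voiced  
retroflex         ʈ         —       
palatal           c         ɟ       
velar             k         ɡ       
uvular            q         ɢ       
Every place of articulation has a voiced member except retroflex, where /ɖ/ would be expected.

retroflex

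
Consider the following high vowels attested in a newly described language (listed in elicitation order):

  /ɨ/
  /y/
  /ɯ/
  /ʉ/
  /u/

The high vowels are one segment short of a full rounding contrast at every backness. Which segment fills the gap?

front: unrounded —, rounded /y/.
central: unrounded /ɨ/, rounded /ʉ/.
back: unrounded /ɯ/, rounded /u/.
The front row has no unrounded member, so the gap is the front unrounded vowel /i/.

/i/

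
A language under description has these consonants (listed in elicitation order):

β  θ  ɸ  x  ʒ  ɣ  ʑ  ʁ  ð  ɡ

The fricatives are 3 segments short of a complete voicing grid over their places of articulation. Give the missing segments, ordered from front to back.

/ʃ/, /ɕ/, /χ/

Voiceless: /ɸ/ (bilabial), /θ/ (dental), /x/ (velar).
Voiced: /β/ (bilabial), /ð/ (dental), /ʒ/ (postalveolar), /ʑ/ (alveolo-palatal), /ɣ/ (velar), /ʁ/ (uvular).
Gaps, from front to back: postalveolar lacks voiceless (/ʃ/); alveolo-palatal lacks voiceless (/ɕ/); uvular lacks voiceless (/χ/).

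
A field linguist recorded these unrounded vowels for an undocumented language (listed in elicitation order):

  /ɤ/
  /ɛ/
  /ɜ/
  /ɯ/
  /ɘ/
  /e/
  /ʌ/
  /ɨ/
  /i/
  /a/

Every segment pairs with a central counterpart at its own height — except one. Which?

High: /i/ ~ /ɨ/ ~ /ɯ/
High-mid: /e/ ~ /ɘ/ ~ /ɤ/
Low-mid: /ɛ/ ~ /ɜ/ ~ /ʌ/
Low: only /a/ (front); no central partner.
So /a/ is the unpaired segment.

/a/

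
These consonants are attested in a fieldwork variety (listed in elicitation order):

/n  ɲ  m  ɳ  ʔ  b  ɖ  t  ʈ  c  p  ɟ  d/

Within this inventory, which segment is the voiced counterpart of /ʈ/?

/ɖ/

/ʈ/ is a voiceless retroflex stop.
The voiced counterpart is a voiced retroflex stop — in this inventory, /ɖ/.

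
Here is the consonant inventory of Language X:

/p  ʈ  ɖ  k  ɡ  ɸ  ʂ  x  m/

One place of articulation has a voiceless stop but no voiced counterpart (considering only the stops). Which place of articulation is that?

bilabial: voiceless /p/, voiced —.
retroflex: voiceless /ʈ/, voiced /ɖ/.
velar: voiceless /k/, voiced /ɡ/.
Every place of articulation has a voiced member except bilabial, where /b/ would be expected.

bilabial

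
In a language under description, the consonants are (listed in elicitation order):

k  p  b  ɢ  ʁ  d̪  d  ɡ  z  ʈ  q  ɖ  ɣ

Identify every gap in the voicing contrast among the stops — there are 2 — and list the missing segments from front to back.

place of articulation  voiceless  voiced  
bilabial          p         b       
dental            —         d̪      
alveolar          —         d       
retroflex         ʈ         ɖ       
velar             k         ɡ       
uvular            q         ɢ       
Gaps, from front to back: dental lacks voiceless (/t̪/); alveolar lacks voiceless (/t/).

/t̪/, /t/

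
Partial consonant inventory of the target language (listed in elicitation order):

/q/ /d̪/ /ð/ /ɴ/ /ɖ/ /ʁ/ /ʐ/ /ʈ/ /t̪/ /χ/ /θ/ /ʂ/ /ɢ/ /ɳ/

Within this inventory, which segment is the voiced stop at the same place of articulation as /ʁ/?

/ɢ/

/ʁ/ is a voiced uvular fricative.
The voiced stop at the same place is a voiced uvular stop — in this inventory, /ɢ/.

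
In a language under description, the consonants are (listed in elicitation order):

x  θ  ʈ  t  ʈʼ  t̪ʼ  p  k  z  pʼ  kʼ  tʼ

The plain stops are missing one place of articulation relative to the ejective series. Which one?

dental

bilabial: plain /p/, ejective /pʼ/.
dental: plain —, ejective /t̪ʼ/.
alveolar: plain /t/, ejective /tʼ/.
retroflex: plain /ʈ/, ejective /ʈʼ/.
velar: plain /k/, ejective /kʼ/.
Every place of articulation has a plain member except dental, where /t̪/ would be expected.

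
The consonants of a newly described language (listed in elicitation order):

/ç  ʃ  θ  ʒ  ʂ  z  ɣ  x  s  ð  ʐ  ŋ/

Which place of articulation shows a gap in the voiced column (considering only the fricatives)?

dental: voiceless /θ/, voiced /ð/.
alveolar: voiceless /s/, voiced /z/.
postalveolar: voiceless /ʃ/, voiced /ʒ/.
retroflex: voiceless /ʂ/, voiced /ʐ/.
palatal: voiceless /ç/, voiced —.
velar: voiceless /x/, voiced /ɣ/.
Every place of articulation has a voiced member except palatal, where /ʝ/ would be expected.

palatal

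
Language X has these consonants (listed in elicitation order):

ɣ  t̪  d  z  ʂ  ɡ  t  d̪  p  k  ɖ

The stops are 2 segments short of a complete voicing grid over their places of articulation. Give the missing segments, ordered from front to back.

place of articulation  voiceless  voiced  
bilabial          p         —       
dental            t̪        d̪      
alveolar          t         d       
retroflex         —         ɖ       
velar             k         ɡ       
Gaps, from front to back: bilabial lacks voiced (/b/); retroflex lacks voiceless (/ʈ/).

/b/, /ʈ/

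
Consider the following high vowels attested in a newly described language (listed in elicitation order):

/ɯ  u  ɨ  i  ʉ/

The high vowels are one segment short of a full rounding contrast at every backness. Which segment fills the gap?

/y/

backness          unrounded  rounded 
front             i         —       
central           ɨ         ʉ       
back              ɯ         u       
The front row has no rounded member, so the gap is the front rounded vowel /y/.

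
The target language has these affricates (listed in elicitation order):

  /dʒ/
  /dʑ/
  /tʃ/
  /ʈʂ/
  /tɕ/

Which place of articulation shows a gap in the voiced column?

retroflex

Voiceless: /tʃ/ (postalveolar), /ʈʂ/ (retroflex), /tɕ/ (alveolo-palatal).
Voiced: /dʒ/ (postalveolar), /dʑ/ (alveolo-palatal).
Every place of articulation has a voiced member except retroflex, where /ɖʐ/ would be expected.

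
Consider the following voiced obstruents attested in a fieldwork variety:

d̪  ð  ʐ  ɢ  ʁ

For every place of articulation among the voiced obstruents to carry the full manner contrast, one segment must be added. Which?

dental: stop /d̪/, fricative /ð/.
retroflex: stop —, fricative /ʐ/.
uvular: stop /ɢ/, fricative /ʁ/.
The retroflex row has no stop member, so the gap is the retroflex stop /ɖ/.

/ɖ/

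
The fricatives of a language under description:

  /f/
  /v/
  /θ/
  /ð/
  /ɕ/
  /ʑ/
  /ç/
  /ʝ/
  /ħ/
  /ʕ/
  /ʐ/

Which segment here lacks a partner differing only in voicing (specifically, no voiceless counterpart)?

/ʐ/

Labiodental: /f/ ~ /v/
Dental: /θ/ ~ /ð/
Alveolo-palatal: /ɕ/ ~ /ʑ/
Palatal: /ç/ ~ /ʝ/
Pharyngeal: /ħ/ ~ /ʕ/
Retroflex: only /ʐ/ (voiced); no voiceless partner.
So /ʐ/ is the unpaired segment.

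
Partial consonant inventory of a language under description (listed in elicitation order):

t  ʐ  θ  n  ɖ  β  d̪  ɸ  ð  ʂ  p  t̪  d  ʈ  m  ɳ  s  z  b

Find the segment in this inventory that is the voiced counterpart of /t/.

/t/ is a voiceless alveolar stop.
The voiced counterpart is a voiced alveolar stop — in this inventory, /d/.

/d/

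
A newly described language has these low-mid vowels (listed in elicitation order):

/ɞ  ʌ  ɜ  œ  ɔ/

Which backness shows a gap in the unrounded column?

backness          unrounded  rounded 
front             —         œ       
central           ɜ         ɞ       
back              ʌ         ɔ       
Every backness has an unrounded member except front, where /ɛ/ would be expected.

front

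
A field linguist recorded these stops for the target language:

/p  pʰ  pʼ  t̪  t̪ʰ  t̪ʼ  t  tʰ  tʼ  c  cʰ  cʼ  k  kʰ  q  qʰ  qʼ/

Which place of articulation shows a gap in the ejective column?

velar

bilabial: plain /p/, aspirated /pʰ/, ejective /pʼ/.
dental: plain /t̪/, aspirated /t̪ʰ/, ejective /t̪ʼ/.
alveolar: plain /t/, aspirated /tʰ/, ejective /tʼ/.
palatal: plain /c/, aspirated /cʰ/, ejective /cʼ/.
velar: plain /k/, aspirated /kʰ/, ejective —.
uvular: plain /q/, aspirated /qʰ/, ejective /qʼ/.
Every place of articulation has an ejective member except velar, where /kʼ/ would be expected.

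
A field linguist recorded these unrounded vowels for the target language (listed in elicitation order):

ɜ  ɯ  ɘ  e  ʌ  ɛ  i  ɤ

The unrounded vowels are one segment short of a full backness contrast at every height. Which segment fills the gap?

/ɨ/

Front: /i/ (high), /e/ (high-mid), /ɛ/ (low-mid).
Central: /ɘ/ (high-mid), /ɜ/ (low-mid).
Back: /ɯ/ (high), /ɤ/ (high-mid), /ʌ/ (low-mid).
The high row has no central member, so the gap is the high central unrounded vowel /ɨ/.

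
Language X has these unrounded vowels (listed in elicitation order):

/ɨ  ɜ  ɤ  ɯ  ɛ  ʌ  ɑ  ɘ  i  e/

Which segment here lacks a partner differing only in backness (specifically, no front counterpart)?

High: /i/ ~ /ɨ/ ~ /ɯ/
High-mid: /e/ ~ /ɘ/ ~ /ɤ/
Low-mid: /ɛ/ ~ /ɜ/ ~ /ʌ/
Low: only /ɑ/ (back); no front partner.
So /ɑ/ is the unpaired segment.

/ɑ/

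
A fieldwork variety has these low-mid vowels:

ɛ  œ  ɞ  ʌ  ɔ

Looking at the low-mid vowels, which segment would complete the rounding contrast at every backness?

front: unrounded /ɛ/, rounded /œ/.
central: unrounded —, rounded /ɞ/.
back: unrounded /ʌ/, rounded /ɔ/.
The central row has no unrounded member, so the gap is the central unrounded vowel /ɜ/.

/ɜ/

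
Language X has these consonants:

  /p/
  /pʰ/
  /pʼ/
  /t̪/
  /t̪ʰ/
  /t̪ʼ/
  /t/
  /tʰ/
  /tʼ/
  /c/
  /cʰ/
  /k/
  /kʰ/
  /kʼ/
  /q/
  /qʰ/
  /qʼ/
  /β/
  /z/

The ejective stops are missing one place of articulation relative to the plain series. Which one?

Plain: /p/ (bilabial), /t̪/ (dental), /t/ (alveolar), /c/ (palatal), /k/ (velar), /q/ (uvular).
Aspirated: /pʰ/ (bilabial), /t̪ʰ/ (dental), /tʰ/ (alveolar), /cʰ/ (palatal), /kʰ/ (velar), /qʰ/ (uvular).
Ejective: /pʼ/ (bilabial), /t̪ʼ/ (dental), /tʼ/ (alveolar), /kʼ/ (velar), /qʼ/ (uvular).
Every place of articulation has an ejective member except palatal, where /cʼ/ would be expected.

palatal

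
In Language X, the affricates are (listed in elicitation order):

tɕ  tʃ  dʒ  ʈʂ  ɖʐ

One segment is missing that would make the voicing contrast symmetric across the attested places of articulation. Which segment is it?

/dʑ/

postalveolar: voiceless /tʃ/, voiced /dʒ/.
retroflex: voiceless /ʈʂ/, voiced /ɖʐ/.
alveolo-palatal: voiceless /tɕ/, voiced —.
The alveolo-palatal row has no voiced member, so the gap is the voiced alveolo-palatal affricate /dʑ/.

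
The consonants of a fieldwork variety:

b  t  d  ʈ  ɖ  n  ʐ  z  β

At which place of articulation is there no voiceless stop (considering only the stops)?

bilabial

place of articulation  voiceless  voiced  
bilabial          —         b       
alveolar          t         d       
retroflex         ʈ         ɖ       
Every place of articulation has a voiceless member except bilabial, where /p/ would be expected.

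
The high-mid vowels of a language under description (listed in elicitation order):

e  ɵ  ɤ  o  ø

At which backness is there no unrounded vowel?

front: unrounded /e/, rounded /ø/.
central: unrounded —, rounded /ɵ/.
back: unrounded /ɤ/, rounded /o/.
Every backness has an unrounded member except central, where /ɘ/ would be expected.

central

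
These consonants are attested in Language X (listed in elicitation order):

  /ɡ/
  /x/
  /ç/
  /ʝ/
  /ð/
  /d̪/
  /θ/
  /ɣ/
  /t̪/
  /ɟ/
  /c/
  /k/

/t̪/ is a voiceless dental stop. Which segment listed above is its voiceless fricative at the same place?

The voiceless fricative at the same place is a voiceless dental fricative — in this inventory, /θ/.

/θ/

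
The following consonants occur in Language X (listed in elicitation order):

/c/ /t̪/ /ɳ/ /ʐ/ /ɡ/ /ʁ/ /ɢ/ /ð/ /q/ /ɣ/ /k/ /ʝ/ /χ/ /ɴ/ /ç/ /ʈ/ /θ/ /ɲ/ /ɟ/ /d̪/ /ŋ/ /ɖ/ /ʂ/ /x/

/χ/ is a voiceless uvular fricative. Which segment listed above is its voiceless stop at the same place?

/q/

The voiceless stop at the same place is a voiceless uvular stop — in this inventory, /q/.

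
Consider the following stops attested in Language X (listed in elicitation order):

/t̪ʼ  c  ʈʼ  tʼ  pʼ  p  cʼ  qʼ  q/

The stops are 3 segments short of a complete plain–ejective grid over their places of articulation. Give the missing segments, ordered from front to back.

Plain: /p/ (bilabial), /c/ (palatal), /q/ (uvular).
Ejective: /pʼ/ (bilabial), /t̪ʼ/ (dental), /tʼ/ (alveolar), /ʈʼ/ (retroflex), /cʼ/ (palatal), /qʼ/ (uvular).
Gaps, from front to back: dental lacks plain (/t̪/); alveolar lacks plain (/t/); retroflex lacks plain (/ʈ/).

/t̪/, /t/, /ʈ/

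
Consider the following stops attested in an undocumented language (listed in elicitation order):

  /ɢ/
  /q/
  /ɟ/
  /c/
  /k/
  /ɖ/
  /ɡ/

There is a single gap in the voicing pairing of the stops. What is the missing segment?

retroflex: voiceless —, voiced /ɖ/.
palatal: voiceless /c/, voiced /ɟ/.
velar: voiceless /k/, voiced /ɡ/.
uvular: voiceless /q/, voiced /ɢ/.
The retroflex row has no voiceless member, so the gap is the voiceless retroflex stop /ʈ/.

/ʈ/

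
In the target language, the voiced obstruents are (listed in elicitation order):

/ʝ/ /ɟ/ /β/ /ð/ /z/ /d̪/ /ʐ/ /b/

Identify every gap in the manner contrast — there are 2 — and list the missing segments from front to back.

/d/, /ɖ/

bilabial: stop /b/, fricative /β/.
dental: stop /d̪/, fricative /ð/.
alveolar: stop —, fricative /z/.
retroflex: stop —, fricative /ʐ/.
palatal: stop /ɟ/, fricative /ʝ/.
Gaps, from front to back: alveolar lacks stop (/d/); retroflex lacks stop (/ɖ/).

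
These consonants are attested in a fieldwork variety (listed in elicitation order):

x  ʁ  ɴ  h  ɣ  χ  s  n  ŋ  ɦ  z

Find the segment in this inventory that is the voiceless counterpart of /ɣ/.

/ɣ/ is a voiced velar fricative.
The voiceless counterpart is a voiceless velar fricative — in this inventory, /x/.

/x/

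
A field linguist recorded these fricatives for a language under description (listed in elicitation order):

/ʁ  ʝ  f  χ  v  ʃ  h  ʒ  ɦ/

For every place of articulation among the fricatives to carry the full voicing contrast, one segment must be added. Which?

place of articulation  voiceless  voiced  
labiodental       f         v       
postalveolar      ʃ         ʒ       
palatal           —         ʝ       
uvular            χ         ʁ       
glottal           h         ɦ       
The palatal row has no voiceless member, so the gap is the voiceless palatal fricative /ç/.

/ç/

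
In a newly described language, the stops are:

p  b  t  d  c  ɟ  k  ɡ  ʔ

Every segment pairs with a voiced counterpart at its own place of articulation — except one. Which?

/ʔ/

Bilabial: /p/ ~ /b/
Alveolar: /t/ ~ /d/
Palatal: /c/ ~ /ɟ/
Velar: /k/ ~ /ɡ/
Glottal: only /ʔ/ (voiceless); no voiced partner.
So /ʔ/ is the unpaired segment.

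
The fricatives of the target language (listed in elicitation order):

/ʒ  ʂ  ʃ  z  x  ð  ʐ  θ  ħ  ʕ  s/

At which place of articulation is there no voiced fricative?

velar

dental: voiceless /θ/, voiced /ð/.
alveolar: voiceless /s/, voiced /z/.
postalveolar: voiceless /ʃ/, voiced /ʒ/.
retroflex: voiceless /ʂ/, voiced /ʐ/.
velar: voiceless /x/, voiced —.
pharyngeal: voiceless /ħ/, voiced /ʕ/.
Every place of articulation has a voiced member except velar, where /ɣ/ would be expected.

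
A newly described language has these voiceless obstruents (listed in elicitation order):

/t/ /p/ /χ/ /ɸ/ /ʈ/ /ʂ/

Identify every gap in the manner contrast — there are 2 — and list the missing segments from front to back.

/s/, /q/

Stop: /p/ (bilabial), /t/ (alveolar), /ʈ/ (retroflex).
Fricative: /ɸ/ (bilabial), /ʂ/ (retroflex), /χ/ (uvular).
Gaps, from front to back: alveolar lacks fricative (/s/); uvular lacks stop (/q/).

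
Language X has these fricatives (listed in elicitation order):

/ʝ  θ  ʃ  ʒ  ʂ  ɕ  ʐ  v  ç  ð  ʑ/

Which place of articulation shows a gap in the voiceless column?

labiodental

Voiceless: /θ/ (dental), /ʃ/ (postalveolar), /ʂ/ (retroflex), /ɕ/ (alveolo-palatal), /ç/ (palatal).
Voiced: /v/ (labiodental), /ð/ (dental), /ʒ/ (postalveolar), /ʐ/ (retroflex), /ʑ/ (alveolo-palatal), /ʝ/ (palatal).
Every place of articulation has a voiceless member except labiodental, where /f/ would be expected.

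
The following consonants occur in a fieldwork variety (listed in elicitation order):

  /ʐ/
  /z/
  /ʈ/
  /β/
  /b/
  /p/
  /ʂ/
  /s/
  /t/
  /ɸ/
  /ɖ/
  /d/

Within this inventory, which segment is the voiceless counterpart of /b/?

/b/ is a voiced bilabial stop.
The voiceless counterpart is a voiceless bilabial stop — in this inventory, /p/.

/p/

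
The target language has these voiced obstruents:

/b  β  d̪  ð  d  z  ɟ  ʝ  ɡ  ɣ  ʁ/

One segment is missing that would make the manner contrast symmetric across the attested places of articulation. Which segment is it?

/ɢ/

Stop: /b/ (bilabial), /d̪/ (dental), /d/ (alveolar), /ɟ/ (palatal), /ɡ/ (velar).
Fricative: /β/ (bilabial), /ð/ (dental), /z/ (alveolar), /ʝ/ (palatal), /ɣ/ (velar), /ʁ/ (uvular).
The uvular row has no stop member, so the gap is the uvular stop /ɢ/.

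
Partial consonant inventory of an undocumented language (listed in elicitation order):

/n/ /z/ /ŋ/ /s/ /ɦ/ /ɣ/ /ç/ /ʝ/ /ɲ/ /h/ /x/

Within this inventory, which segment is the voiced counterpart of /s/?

/s/ is a voiceless alveolar fricative.
The voiced counterpart is a voiced alveolar fricative — in this inventory, /z/.

/z/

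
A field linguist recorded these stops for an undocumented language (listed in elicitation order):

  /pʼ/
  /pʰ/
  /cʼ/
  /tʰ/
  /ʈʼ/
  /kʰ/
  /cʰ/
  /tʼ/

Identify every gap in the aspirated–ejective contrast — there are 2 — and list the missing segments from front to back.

place of articulation  aspirated  ejective
bilabial          pʰ        pʼ      
alveolar          tʰ        tʼ      
retroflex         —         ʈʼ      
palatal           cʰ        cʼ      
velar             kʰ        —       
Gaps, from front to back: retroflex lacks aspirated (/ʈʰ/); velar lacks ejective (/kʼ/).

/ʈʰ/, /kʼ/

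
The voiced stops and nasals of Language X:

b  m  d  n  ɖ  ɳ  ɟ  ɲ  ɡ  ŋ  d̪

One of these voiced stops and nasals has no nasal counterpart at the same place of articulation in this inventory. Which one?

/d̪/

Bilabial: /b/ ~ /m/
Alveolar: /d/ ~ /n/
Retroflex: /ɖ/ ~ /ɳ/
Palatal: /ɟ/ ~ /ɲ/
Velar: /ɡ/ ~ /ŋ/
Dental: only /d̪/ (oral stop); no nasal partner.
So /d̪/ is the unpaired segment.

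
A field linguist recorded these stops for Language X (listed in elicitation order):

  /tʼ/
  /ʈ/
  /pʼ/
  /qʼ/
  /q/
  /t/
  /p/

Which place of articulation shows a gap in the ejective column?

retroflex

bilabial: plain /p/, ejective /pʼ/.
alveolar: plain /t/, ejective /tʼ/.
retroflex: plain /ʈ/, ejective —.
uvular: plain /q/, ejective /qʼ/.
Every place of articulation has an ejective member except retroflex, where /ʈʼ/ would be expected.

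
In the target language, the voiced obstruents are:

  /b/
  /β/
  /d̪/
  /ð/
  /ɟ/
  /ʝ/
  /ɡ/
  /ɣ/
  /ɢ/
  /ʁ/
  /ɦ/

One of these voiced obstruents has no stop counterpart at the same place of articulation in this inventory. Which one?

/ɦ/

Bilabial: /b/ ~ /β/
Dental: /d̪/ ~ /ð/
Palatal: /ɟ/ ~ /ʝ/
Velar: /ɡ/ ~ /ɣ/
Uvular: /ɢ/ ~ /ʁ/
Glottal: only /ɦ/ (fricative); no stop partner.
So /ɦ/ is the unpaired segment.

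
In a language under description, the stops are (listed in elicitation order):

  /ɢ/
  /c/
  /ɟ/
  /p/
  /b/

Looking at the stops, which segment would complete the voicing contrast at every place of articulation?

bilabial: voiceless /p/, voiced /b/.
palatal: voiceless /c/, voiced /ɟ/.
uvular: voiceless —, voiced /ɢ/.
The uvular row has no voiceless member, so the gap is the voiceless uvular stop /q/.

/q/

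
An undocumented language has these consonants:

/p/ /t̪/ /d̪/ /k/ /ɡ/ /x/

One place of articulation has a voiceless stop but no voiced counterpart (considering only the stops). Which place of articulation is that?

bilabial

Voiceless: /p/ (bilabial), /t̪/ (dental), /k/ (velar).
Voiced: /d̪/ (dental), /ɡ/ (velar).
Every place of articulation has a voiced member except bilabial, where /b/ would be expected.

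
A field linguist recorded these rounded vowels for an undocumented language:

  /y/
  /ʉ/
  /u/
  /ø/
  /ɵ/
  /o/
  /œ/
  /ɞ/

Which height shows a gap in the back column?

low-mid

high: front /y/, central /ʉ/, back /u/.
high-mid: front /ø/, central /ɵ/, back /o/.
low-mid: front /œ/, central /ɞ/, back —.
Every height has a back member except low-mid, where /ɔ/ would be expected.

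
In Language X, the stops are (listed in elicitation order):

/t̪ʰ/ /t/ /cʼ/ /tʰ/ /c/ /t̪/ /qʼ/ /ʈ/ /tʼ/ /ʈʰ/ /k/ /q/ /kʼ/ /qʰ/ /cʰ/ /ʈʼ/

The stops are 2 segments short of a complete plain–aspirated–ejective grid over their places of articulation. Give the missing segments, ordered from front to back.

/t̪ʼ/, /kʰ/

dental: plain /t̪/, aspirated /t̪ʰ/, ejective —.
alveolar: plain /t/, aspirated /tʰ/, ejective /tʼ/.
retroflex: plain /ʈ/, aspirated /ʈʰ/, ejective /ʈʼ/.
palatal: plain /c/, aspirated /cʰ/, ejective /cʼ/.
velar: plain /k/, aspirated —, ejective /kʼ/.
uvular: plain /q/, aspirated /qʰ/, ejective /qʼ/.
Gaps, from front to back: dental lacks ejective (/t̪ʼ/); velar lacks aspirated (/kʰ/).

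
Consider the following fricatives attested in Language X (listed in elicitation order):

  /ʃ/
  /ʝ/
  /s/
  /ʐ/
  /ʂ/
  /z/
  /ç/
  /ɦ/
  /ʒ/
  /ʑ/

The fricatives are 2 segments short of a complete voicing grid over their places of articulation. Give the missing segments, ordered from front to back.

/ɕ/, /h/

place of articulation  voiceless  voiced  
alveolar          s         z       
postalveolar      ʃ         ʒ       
retroflex         ʂ         ʐ       
alveolo-palatal   —         ʑ       
palatal           ç         ʝ       
glottal           —         ɦ       
Gaps, from front to back: alveolo-palatal lacks voiceless (/ɕ/); glottal lacks voiceless (/h/).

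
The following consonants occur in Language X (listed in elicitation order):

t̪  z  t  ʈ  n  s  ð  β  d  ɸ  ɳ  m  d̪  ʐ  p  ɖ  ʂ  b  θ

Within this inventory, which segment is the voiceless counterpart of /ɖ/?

/ʈ/

/ɖ/ is a voiced retroflex stop.
The voiceless counterpart is a voiceless retroflex stop — in this inventory, /ʈ/.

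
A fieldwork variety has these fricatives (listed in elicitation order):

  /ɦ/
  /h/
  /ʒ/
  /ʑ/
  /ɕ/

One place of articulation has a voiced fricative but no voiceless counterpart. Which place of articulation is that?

postalveolar

Voiceless: /ɕ/ (alveolo-palatal), /h/ (glottal).
Voiced: /ʒ/ (postalveolar), /ʑ/ (alveolo-palatal), /ɦ/ (glottal).
Every place of articulation has a voiceless member except postalveolar, where /ʃ/ would be expected.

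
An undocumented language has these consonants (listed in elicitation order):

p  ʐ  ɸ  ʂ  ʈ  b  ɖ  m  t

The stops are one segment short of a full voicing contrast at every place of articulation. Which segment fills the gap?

bilabial: voiceless /p/, voiced /b/.
alveolar: voiceless /t/, voiced —.
retroflex: voiceless /ʈ/, voiced /ɖ/.
The alveolar row has no voiced member, so the gap is the voiced alveolar stop /d/.

/d/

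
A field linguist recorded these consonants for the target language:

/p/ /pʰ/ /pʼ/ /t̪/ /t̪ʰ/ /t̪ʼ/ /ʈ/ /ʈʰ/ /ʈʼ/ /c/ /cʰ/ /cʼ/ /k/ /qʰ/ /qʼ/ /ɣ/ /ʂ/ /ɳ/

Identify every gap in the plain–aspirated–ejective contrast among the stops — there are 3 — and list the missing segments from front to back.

/kʰ/, /kʼ/, /q/

place of articulation  plain     aspirated  ejective
bilabial          p         pʰ        pʼ      
dental            t̪        t̪ʰ       t̪ʼ     
retroflex         ʈ         ʈʰ        ʈʼ      
palatal           c         cʰ        cʼ      
velar             k         —         —       
uvular            —         qʰ        qʼ      
Gaps, from front to back: velar lacks aspirated (/kʰ/); velar lacks ejective (/kʼ/); uvular lacks plain (/q/).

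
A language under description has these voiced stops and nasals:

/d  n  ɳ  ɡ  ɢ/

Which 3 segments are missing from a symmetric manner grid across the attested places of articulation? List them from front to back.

place of articulation  oral stop  nasal   
alveolar          d         n       
retroflex         —         ɳ       
velar             ɡ         —       
uvular            ɢ         —       
Gaps, from front to back: retroflex lacks oral stop (/ɖ/); velar lacks nasal (/ŋ/); uvular lacks nasal (/ɴ/).

/ɖ/, /ŋ/, /ɴ/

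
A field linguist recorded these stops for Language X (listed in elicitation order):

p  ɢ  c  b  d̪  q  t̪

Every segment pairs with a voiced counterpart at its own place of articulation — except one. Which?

Bilabial: /p/ ~ /b/
Dental: /t̪/ ~ /d̪/
Uvular: /q/ ~ /ɢ/
Palatal: only /c/ (voiceless); no voiced partner.
So /c/ is the unpaired segment.

/c/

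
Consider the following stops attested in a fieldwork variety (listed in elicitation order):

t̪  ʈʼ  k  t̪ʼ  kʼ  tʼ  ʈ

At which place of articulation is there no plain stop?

alveolar

dental: plain /t̪/, ejective /t̪ʼ/.
alveolar: plain —, ejective /tʼ/.
retroflex: plain /ʈ/, ejective /ʈʼ/.
velar: plain /k/, ejective /kʼ/.
Every place of articulation has a plain member except alveolar, where /t/ would be expected.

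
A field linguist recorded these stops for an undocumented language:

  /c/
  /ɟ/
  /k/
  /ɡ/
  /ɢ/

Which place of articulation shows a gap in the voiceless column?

palatal: voiceless /c/, voiced /ɟ/.
velar: voiceless /k/, voiced /ɡ/.
uvular: voiceless —, voiced /ɢ/.
Every place of articulation has a voiceless member except uvular, where /q/ would be expected.

uvular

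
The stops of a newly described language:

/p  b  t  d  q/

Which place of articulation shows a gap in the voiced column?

uvular

bilabial: voiceless /p/, voiced /b/.
alveolar: voiceless /t/, voiced /d/.
uvular: voiceless /q/, voiced —.
Every place of articulation has a voiced member except uvular, where /ɢ/ would be expected.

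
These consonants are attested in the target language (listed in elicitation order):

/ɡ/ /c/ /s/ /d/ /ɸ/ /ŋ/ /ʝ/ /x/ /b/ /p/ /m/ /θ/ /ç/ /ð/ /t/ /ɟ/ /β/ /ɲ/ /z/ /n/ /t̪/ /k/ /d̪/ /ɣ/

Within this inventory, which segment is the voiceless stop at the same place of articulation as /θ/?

/t̪/

/θ/ is a voiceless dental fricative.
The voiceless stop at the same place is a voiceless dental stop — in this inventory, /t̪/.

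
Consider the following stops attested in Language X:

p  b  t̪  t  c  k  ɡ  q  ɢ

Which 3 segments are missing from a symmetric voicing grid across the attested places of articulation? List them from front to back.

/d̪/, /d/, /ɟ/

bilabial: voiceless /p/, voiced /b/.
dental: voiceless /t̪/, voiced —.
alveolar: voiceless /t/, voiced —.
palatal: voiceless /c/, voiced —.
velar: voiceless /k/, voiced /ɡ/.
uvular: voiceless /q/, voiced /ɢ/.
Gaps, from front to back: dental lacks voiced (/d̪/); alveolar lacks voiced (/d/); palatal lacks voiced (/ɟ/).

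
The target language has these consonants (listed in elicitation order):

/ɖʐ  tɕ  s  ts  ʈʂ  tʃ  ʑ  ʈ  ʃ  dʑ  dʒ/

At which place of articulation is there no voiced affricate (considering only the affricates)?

place of articulation  voiceless  voiced  
alveolar          ts        —       
postalveolar      tʃ        dʒ      
retroflex         ʈʂ        ɖʐ      
alveolo-palatal   tɕ        dʑ      
Every place of articulation has a voiced member except alveolar, where /dz/ would be expected.

alveolar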